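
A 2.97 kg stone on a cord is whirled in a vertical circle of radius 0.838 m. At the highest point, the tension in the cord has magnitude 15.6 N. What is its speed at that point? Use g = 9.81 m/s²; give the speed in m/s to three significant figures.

3.55 m/s

At the top, T + mg = mv²/r, so v = √(r(T/m + g)) = √(0.838 × (15.6/2.97 + 9.81)) = √(0.838 × 15.06) = √12.62 = 3.553 m/s.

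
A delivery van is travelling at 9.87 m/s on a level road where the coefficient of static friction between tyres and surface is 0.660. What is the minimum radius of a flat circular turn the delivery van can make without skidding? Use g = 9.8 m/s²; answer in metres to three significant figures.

15.1 m

At the limit, μ_s m g = m v²/r, so r_min = v²/(μ_s g) = (9.87)²/(0.660 × 9.8) = 97.42/6.468 = 15.06 m.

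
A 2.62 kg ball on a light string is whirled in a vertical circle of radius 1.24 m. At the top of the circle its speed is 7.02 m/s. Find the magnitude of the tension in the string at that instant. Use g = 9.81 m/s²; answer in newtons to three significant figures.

At the top, both T and the weight mg point inward (toward the centre), so T + mg = mv²/r.
T = m(v²/r − g) = 2.62 × ((7.02)²/1.24 − 9.81) = 2.62 × (39.74 − 9.81) = 2.62 × 29.93 = 78.42 N.

78.4 N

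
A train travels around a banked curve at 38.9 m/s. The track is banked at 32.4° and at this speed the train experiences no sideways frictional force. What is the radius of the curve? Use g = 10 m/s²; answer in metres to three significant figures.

Frictionless banking: tanθ = v²/(rg), so r = v²/(g tanθ).
r = (38.9)²/(10.0 × tan 32.4°) = 1513/(10.0 × 0.6346) = 1513/6.346 = 238.4 m.

238 m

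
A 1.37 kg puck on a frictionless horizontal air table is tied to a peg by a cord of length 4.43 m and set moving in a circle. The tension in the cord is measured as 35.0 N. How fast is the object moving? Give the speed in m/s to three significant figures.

10.6 m/s

T = m v²/r ⇒ v = √(T r / m) = √(35.0 × 4.43 / 1.37) = √113.2 = 10.64 m/s.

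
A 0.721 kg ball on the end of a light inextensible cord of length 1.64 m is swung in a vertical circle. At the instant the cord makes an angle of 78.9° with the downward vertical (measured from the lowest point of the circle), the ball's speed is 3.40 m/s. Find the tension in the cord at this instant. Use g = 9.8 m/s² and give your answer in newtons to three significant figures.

6.44 N

Take the radial direction toward the centre of the circle as positive. The component of the weight along the string toward the centre is −mg cos φ (φ measured from the bottom), so Newton's second law along the string gives T − mg cos φ = m v²/r.
cos 78.9° = 0.1925, so T = m(v²/r + g cos φ) = 0.721 × ((3.40)²/1.64 + 9.8 × 0.1925) = 0.721 × (7.049 + (1.887)) = 0.721 × 8.935 = 6.442 N.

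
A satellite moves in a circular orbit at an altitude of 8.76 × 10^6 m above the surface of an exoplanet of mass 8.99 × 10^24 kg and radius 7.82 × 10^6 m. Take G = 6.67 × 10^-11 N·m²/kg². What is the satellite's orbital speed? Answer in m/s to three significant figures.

Orbital radius r = R + h = 7.82 × 10^6 + 8.76 × 10^6 = 1.658 × 10^7 m.
Gravity supplies the centripetal force: G M m / r² = m v² / r, so v = √(GM/r).
v = √(6.67 × 10^-11 × 8.99 × 10^24 / 1.658 × 10^7) = √(3.617 × 10^7) = 6014 m/s.

6010 m/s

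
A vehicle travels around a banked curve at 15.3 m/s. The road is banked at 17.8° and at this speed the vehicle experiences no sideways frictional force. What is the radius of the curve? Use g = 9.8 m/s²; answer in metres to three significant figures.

74.4 m

Frictionless banking: tanθ = v²/(rg), so r = v²/(g tanθ).
r = (15.3)²/(9.8 × tan 17.8°) = 234.1/(9.8 × 0.3211) = 234.1/3.146 = 74.40 m.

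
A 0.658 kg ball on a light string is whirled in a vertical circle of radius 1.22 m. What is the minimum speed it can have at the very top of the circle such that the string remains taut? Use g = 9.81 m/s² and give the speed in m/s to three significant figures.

3.46 m/s

At the highest point the centre is directly below, so both the weight and T act inward: T + mg = mv²/r.
At minimum speed T → 0, so mg = mv_min²/r ⇒ v_min = √(g r) = √(9.81 × 1.22) = 3.460 m/s.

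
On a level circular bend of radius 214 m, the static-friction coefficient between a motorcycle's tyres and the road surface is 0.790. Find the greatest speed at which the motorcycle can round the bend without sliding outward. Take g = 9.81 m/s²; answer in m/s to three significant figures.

40.7 m/s

Friction provides the centripetal force on a flat curve. At maximum speed it is at its limiting value: μ_s m g = m v²/r.
Mass cancels: v_max = √(μ_s g r) = √(0.790 × 9.81 × 214) = √1658 = 40.72 m/s.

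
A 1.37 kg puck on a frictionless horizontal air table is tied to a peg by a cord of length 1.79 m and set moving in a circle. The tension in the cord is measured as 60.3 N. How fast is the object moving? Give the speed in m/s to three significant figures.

8.88 m/s

T = m v²/r ⇒ v = √(T r / m) = √(60.3 × 1.79 / 1.37) = √78.79 = 8.876 m/s.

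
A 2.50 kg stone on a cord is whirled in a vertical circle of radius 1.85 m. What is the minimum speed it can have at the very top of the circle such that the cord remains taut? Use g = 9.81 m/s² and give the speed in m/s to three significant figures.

At the highest point the centre is directly below, so both the weight and T act inward: T + mg = mv²/r.
At minimum speed T → 0, so mg = mv_min²/r ⇒ v_min = √(g r) = √(9.81 × 1.85) = 4.260 m/s.

4.26 m/s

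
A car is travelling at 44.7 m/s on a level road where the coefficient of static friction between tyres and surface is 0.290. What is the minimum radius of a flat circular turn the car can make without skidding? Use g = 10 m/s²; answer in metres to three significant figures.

At the limit, μ_s m g = m v²/r, so r_min = v²/(μ_s g) = (44.7)²/(0.290 × 10.0) = 1998/2.900 = 689.0 m.

689 m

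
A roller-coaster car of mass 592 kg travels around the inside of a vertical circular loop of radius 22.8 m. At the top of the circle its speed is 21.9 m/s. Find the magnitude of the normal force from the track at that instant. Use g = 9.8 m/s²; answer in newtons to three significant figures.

6650 N

At the top, both N and the weight mg point inward (toward the centre), so N + mg = mv²/r.
N = m(v²/r − g) = 592 × ((21.9)²/22.8 − 9.8) = 592 × (21.04 − 9.8) = 592 × 11.24 = 6651 N.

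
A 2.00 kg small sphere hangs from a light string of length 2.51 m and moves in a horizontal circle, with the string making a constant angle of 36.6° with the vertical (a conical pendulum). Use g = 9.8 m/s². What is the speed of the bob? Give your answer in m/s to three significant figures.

The radius of the circle is r = L sinθ = 2.51 × sin 36.6° = 1.497 m.
Horizontally T sinθ = mv²/r and vertically T cosθ = mg, so tanθ = v²/(rg).
v = √(r g tanθ) = √(1.497 × 9.8 × 0.7427) = √10.89 = 3.300 m/s.

3.30 m/s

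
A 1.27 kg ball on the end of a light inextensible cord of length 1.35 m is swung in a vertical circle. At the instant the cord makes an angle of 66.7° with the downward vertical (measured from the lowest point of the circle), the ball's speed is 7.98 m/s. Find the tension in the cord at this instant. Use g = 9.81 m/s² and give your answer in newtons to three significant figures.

64.8 N

Take the radial direction toward the centre of the circle as positive. The component of the weight along the string toward the centre is −mg cos φ (φ measured from the bottom), so Newton's second law along the string gives T − mg cos φ = m v²/r.
cos 66.7° = 0.3955, so T = m(v²/r + g cos φ) = 1.27 × ((7.98)²/1.35 + 9.81 × 0.3955) = 1.27 × (47.17 + (3.880)) = 1.27 × 51.05 = 64.83 N.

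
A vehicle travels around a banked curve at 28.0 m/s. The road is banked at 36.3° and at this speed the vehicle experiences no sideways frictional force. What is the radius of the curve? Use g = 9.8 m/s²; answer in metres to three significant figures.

109 m

Frictionless banking: tanθ = v²/(rg), so r = v²/(g tanθ).
r = (28.0)²/(9.8 × tan 36.3°) = 784.0/(9.8 × 0.7346) = 784.0/7.199 = 108.9 m.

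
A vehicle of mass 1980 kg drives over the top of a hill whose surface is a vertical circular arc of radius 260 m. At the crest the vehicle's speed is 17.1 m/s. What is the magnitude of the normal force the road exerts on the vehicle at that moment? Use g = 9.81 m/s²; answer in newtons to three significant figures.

At the crest the centripetal acceleration points downward (toward the centre of the arc), so mg − N = mv²/r.
N = m(g − v²/r) = 1980 × (9.81 − (17.1)²/260) = 1980 × (9.81 − 1.125) = 1980 × 8.685 = 17200 N.

17200 N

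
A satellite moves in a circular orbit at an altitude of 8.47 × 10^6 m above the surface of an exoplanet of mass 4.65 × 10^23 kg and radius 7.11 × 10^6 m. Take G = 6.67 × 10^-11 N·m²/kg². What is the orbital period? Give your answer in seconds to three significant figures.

69400 s

r = R + h = 7.11 × 10^6 + 8.47 × 10^6 = 1.558 × 10^7 m. Gravity provides the centripetal force: G M m / r² = m v² / r ⇒ v = √(GM/r) = 1411 m/s.
T = 2πr/v = 2π × 1.558 × 10^7 / 1411 = 69380 s.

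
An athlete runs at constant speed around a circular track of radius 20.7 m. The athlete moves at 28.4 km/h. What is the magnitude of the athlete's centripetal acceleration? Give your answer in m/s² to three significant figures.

v = 28.4 km/h = 28.4/3.6 = 7.889 m/s.
a_c = v²/r = (7.889)²/20.7 = 62.23/20.7 = 3.007 m/s².

3.01 m/s²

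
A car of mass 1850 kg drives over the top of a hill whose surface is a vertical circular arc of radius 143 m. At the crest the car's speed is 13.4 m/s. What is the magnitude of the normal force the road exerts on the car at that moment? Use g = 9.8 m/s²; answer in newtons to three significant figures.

At the crest the centripetal acceleration points downward (toward the centre of the arc), so mg − N = mv²/r.
N = m(g − v²/r) = 1850 × (9.8 − (13.4)²/143) = 1850 × (9.8 − 1.256) = 1850 × 8.544 = 15810 N.

15800 N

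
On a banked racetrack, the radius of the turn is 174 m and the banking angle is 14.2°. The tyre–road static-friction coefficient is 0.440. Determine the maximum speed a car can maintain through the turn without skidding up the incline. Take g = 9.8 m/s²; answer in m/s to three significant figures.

36.5 m/s

At the maximum speed, friction acts down the slope at its limiting value f = μN. Radially (horizontal, toward centre): N sinθ + μN cosθ = mv²/r. Vertically: N cosθ − μN sinθ = mg.
Dividing: v² = r g (sinθ + μcosθ)/(cosθ − μsinθ).
sinθ + μcosθ = 0.2453 + 0.440×0.9694 = 0.6719; cosθ − μsinθ = 0.9694 − 0.440×0.2453 = 0.8615.
v² = 174 × 9.8 × 0.6719/0.8615 = 1330 m²/s², so v = 36.47 m/s.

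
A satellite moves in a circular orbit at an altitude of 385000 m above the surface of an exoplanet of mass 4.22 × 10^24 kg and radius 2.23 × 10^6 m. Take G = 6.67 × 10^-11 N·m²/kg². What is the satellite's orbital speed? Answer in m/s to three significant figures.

10400 m/s

Orbital radius r = R + h = 2.23 × 10^6 + 385000 = 2.615 × 10^6 m.
Gravity supplies the centripetal force: G M m / r² = m v² / r, so v = √(GM/r).
v = √(6.67 × 10^-11 × 4.22 × 10^24 / 2.615 × 10^6) = √(1.076 × 10^8) = 10370 m/s.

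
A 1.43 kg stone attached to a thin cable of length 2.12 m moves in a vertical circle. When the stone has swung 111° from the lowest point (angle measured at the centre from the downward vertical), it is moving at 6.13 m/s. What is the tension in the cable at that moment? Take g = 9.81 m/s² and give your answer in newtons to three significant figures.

20.3 N

Take the radial direction toward the centre of the circle as positive. The component of the weight along the string toward the centre is −mg cos φ (φ measured from the bottom), so Newton's second law along the string gives T − mg cos φ = m v²/r.
cos 111° = -0.3584, so T = m(v²/r + g cos φ) = 1.43 × ((6.13)²/2.12 + 9.81 × -0.3584) = 1.43 × (17.72 + (-3.516)) = 1.43 × 14.21 = 20.32 N.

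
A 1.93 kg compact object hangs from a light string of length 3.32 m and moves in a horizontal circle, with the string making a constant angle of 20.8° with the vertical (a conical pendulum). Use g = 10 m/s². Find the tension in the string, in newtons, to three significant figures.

Vertically the bob has no acceleration, so T cosθ = mg.
T = mg/cosθ = 1.93 × 10.0 / cos 20.8° = 19.30/0.9348 = 20.65 N.

20.6 N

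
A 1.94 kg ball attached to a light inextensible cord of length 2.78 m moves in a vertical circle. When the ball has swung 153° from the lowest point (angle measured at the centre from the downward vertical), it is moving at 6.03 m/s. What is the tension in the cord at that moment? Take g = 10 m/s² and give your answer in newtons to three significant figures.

8.09 N

Take the radial direction toward the centre of the circle as positive. The component of the weight along the string toward the centre is −mg cos φ (φ measured from the bottom), so Newton's second law along the string gives T − mg cos φ = m v²/r.
cos 153° = -0.8910, so T = m(v²/r + g cos φ) = 1.94 × ((6.03)²/2.78 + 10.0 × -0.8910) = 1.94 × (13.08 + (-8.910)) = 1.94 × 4.169 = 8.089 N.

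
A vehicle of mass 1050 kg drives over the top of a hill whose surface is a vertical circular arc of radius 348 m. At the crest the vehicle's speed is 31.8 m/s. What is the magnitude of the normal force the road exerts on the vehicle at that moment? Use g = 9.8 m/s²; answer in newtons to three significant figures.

7240 N

At the crest the centripetal acceleration points downward (toward the centre of the arc), so mg − N = mv²/r.
N = m(g − v²/r) = 1050 × (9.8 − (31.8)²/348) = 1050 × (9.8 − 2.906) = 1050 × 6.894 = 7239 N.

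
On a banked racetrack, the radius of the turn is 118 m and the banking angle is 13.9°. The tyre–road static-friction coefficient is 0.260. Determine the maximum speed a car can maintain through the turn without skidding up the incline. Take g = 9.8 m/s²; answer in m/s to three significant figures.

25.0 m/s

At the maximum speed, friction acts down the slope at its limiting value f = μN. Radially (horizontal, toward centre): N sinθ + μN cosθ = mv²/r. Vertically: N cosθ − μN sinθ = mg.
Dividing: v² = r g (sinθ + μcosθ)/(cosθ − μsinθ).
sinθ + μcosθ = 0.2402 + 0.260×0.9707 = 0.4926; cosθ − μsinθ = 0.9707 − 0.260×0.2402 = 0.9083.
v² = 118 × 9.8 × 0.4926/0.9083 = 627.2 m²/s², so v = 25.04 m/s.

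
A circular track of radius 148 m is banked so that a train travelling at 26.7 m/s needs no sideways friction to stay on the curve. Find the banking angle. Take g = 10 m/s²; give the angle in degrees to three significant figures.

With no friction, the horizontal component of the normal force provides the centripetal force: N sinθ = mv²/r, while N cosθ = mg vertically.
Dividing: tanθ = v²/(r g) = (26.7)²/(148 × 10.0) = 712.9/1480 = 0.4817.
θ = arctan(0.4817) = 25.72°.

25.7°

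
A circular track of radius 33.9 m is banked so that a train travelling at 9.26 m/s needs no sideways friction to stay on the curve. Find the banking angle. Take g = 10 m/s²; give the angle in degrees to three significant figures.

14.2°

For a frictionless banked turn: horizontally N sinθ = mv²/r and vertically N cosθ = mg.
Dividing: tanθ = v²/(r g) = (9.26)²/(33.9 × 10.0) = 85.75/339.0 = 0.2529.
θ = arctan(0.2529) = 14.19°.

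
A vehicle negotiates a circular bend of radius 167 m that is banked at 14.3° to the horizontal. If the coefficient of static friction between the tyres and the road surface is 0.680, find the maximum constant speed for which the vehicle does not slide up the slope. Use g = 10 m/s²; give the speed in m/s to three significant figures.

43.5 m/s

At the maximum speed, friction acts down the slope at its limiting value f = μN. Radially (horizontal, toward centre): N sinθ + μN cosθ = mv²/r. Vertically: N cosθ − μN sinθ = mg.
Dividing: v² = r g (sinθ + μcosθ)/(cosθ − μsinθ).
sinθ + μcosθ = 0.2470 + 0.680×0.9690 = 0.9059; cosθ − μsinθ = 0.9690 − 0.680×0.2470 = 0.8011.
v² = 167 × 10.0 × 0.9059/0.8011 = 1889 m²/s², so v = 43.46 m/s.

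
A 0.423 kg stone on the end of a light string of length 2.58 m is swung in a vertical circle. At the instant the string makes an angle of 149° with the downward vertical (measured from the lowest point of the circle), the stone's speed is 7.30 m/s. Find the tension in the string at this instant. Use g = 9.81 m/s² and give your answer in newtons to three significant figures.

Take the radial direction toward the centre of the circle as positive. The component of the weight along the string toward the centre is −mg cos φ (φ measured from the bottom), so Newton's second law along the string gives T − mg cos φ = m v²/r.
cos 149° = -0.8572, so T = m(v²/r + g cos φ) = 0.423 × ((7.30)²/2.58 + 9.81 × -0.8572) = 0.423 × (20.66 + (-8.409)) = 0.423 × 12.25 = 5.180 N.

5.18 N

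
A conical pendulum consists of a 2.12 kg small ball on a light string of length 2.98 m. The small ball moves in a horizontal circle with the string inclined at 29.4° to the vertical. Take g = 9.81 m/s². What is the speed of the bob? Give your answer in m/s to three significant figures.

The radius of the circle is r = L sinθ = 2.98 × sin 29.4° = 1.463 m.
Horizontally T sinθ = mv²/r and vertically T cosθ = mg, so tanθ = v²/(rg).
v = √(r g tanθ) = √(1.463 × 9.81 × 0.5635) = √8.086 = 2.844 m/s.

2.84 m/s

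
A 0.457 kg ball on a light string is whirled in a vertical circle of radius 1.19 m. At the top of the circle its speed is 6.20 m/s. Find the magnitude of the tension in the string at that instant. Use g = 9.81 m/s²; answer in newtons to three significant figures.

10.3 N

At the top, both T and the weight mg point inward (toward the centre), so T + mg = mv²/r.
T = m(v²/r − g) = 0.457 × ((6.20)²/1.19 − 9.81) = 0.457 × (32.30 − 9.81) = 0.457 × 22.49 = 10.28 N.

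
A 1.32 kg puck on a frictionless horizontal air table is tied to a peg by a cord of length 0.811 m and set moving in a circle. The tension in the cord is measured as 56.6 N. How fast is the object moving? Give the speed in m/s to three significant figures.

5.90 m/s

T = m v²/r ⇒ v = √(T r / m) = √(56.6 × 0.811 / 1.32) = √34.77 = 5.897 m/s.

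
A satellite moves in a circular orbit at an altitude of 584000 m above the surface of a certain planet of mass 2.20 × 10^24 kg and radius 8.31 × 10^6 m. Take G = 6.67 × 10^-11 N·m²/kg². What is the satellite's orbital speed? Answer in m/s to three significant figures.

4060 m/s

Orbital radius r = R + h = 8.31 × 10^6 + 584000 = 8.894 × 10^6 m.
Gravity supplies the centripetal force: G M m / r² = m v² / r, so v = √(GM/r).
v = √(6.67 × 10^-11 × 2.20 × 10^24 / 8.894 × 10^6) = √(1.650 × 10^7) = 4062 m/s.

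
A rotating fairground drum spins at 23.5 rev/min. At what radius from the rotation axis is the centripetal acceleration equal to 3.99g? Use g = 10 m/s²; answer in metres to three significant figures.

6.59 m

ω = 23.5 rev/min × 2π/60 = 2.461 rad/s.
a_c = ω²r = 3.99g ⇒ r = 3.99 × 10.0 / (2.461)² = 39.90/6.056 = 6.588 m.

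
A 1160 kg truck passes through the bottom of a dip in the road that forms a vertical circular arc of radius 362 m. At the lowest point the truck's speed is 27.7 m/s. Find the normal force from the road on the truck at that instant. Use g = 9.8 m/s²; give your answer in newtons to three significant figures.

13800 N

At the lowest point, N points up (toward the centre) and the weight mg points down (away from the centre), so the net inward force is N − mg = mv²/r.
N = m(v²/r + g) = 1160 × ((27.7)²/362 + 9.8) = 1160 × (2.120 + 9.8) = 1160 × 11.92 = 13830 N.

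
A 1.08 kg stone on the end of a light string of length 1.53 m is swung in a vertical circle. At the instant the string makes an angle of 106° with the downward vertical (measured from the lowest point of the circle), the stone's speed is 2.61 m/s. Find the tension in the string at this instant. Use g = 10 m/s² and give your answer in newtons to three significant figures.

Take the radial direction toward the centre of the circle as positive. The component of the weight along the string toward the centre is −mg cos φ (φ measured from the bottom), so Newton's second law along the string gives T − mg cos φ = m v²/r.
cos 106° = -0.2756, so T = m(v²/r + g cos φ) = 1.08 × ((2.61)²/1.53 + 10.0 × -0.2756) = 1.08 × (4.452 + (-2.756)) = 1.08 × 1.696 = 1.832 N.

1.83 N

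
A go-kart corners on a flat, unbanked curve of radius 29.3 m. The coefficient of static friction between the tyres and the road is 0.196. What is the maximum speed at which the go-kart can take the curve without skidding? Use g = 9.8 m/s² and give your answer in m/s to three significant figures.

7.50 m/s

On a flat curve, static friction is the only horizontal force, so it must supply the full centripetal force: μ_s m g = m v²/r.
Mass cancels: v_max = √(μ_s g r) = √(0.196 × 9.8 × 29.3) = √56.28 = 7.502 m/s.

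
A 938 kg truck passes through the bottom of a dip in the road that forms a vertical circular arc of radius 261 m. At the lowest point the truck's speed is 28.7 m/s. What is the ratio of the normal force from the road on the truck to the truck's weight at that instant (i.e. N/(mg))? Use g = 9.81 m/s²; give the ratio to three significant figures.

1.32

At the bottom, N − mg = mv²/r, so N = m(v²/r + g) and N/(mg) = v²/(rg) + 1 = (28.7)²/(261 × 9.81) + 1 = 0.3217 + 1 = 1.322.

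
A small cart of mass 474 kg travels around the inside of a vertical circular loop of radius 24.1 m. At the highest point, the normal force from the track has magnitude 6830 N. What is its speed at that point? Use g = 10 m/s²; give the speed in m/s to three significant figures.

At the top, N + mg = mv²/r, so v = √(r(N/m + g)) = √(24.1 × (6830/474 + 10.0)) = √(24.1 × 24.41) = √588.3 = 24.25 m/s.

24.3 m/s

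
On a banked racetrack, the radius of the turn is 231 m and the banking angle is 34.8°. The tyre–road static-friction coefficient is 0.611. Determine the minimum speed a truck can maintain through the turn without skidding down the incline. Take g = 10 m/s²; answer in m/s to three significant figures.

At the minimum speed, friction acts up the slope at its limiting value f = μN. Radially (horizontal, toward centre): N sinθ − μN cosθ = mv²/r. Vertically: N cosθ + μN sinθ = mg.
Dividing: v² = r g (sinθ − μcosθ)/(cosθ + μsinθ).
sinθ − μcosθ = 0.5707 − 0.611×0.8211 = 0.06899; cosθ + μsinθ = 0.8211 + 0.611×0.5707 = 1.170.
v² = 231 × 10.0 × 0.06899/1.170 = 136.2 m²/s², so v = 11.67 m/s.

11.7 m/s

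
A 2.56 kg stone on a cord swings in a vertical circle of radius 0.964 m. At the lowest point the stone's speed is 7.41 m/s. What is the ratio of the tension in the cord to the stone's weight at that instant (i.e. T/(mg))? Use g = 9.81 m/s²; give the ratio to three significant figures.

6.81

At the bottom, T − mg = mv²/r, so T = m(v²/r + g) and T/(mg) = v²/(rg) + 1 = (7.41)²/(0.964 × 9.81) + 1 = 5.806 + 1 = 6.806.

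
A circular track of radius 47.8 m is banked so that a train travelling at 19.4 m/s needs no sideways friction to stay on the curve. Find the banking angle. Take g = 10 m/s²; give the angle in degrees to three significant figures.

With no friction, the horizontal component of the normal force provides the centripetal force: N sinθ = mv²/r, while N cosθ = mg vertically.
Dividing: tanθ = v²/(r g) = (19.4)²/(47.8 × 10.0) = 376.4/478.0 = 0.7874.
θ = arctan(0.7874) = 38.22°.

38.2°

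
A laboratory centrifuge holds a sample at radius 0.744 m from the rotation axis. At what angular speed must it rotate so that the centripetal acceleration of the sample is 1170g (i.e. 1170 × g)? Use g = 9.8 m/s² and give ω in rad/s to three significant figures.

124 rad/s

Centripetal acceleration a_c = ω²r. Setting ω²r = 1170g:
ω = √(1170g / r) = √(1170 × 9.8 / 0.744) = √15410 = 124.1 rad/s.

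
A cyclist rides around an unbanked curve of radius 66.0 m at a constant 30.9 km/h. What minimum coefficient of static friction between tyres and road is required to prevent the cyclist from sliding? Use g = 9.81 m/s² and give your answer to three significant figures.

0.114

v = 30.9/3.6 = 8.583 m/s.
Friction provides the centripetal force: μ_s m g = m v²/r, so μ_s = v²/(g r) = (8.583)²/(9.81 × 66.0) = 73.67/647.5 = 0.1138.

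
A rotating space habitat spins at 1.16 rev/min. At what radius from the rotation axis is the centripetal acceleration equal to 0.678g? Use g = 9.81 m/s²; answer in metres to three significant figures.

ω = 1.16 rev/min × 2π/60 = 0.1215 rad/s.
a_c = ω²r = 0.678g ⇒ r = 0.678 × 9.81 / (0.1215)² = 6.651/0.01476 = 450.7 m.

451 m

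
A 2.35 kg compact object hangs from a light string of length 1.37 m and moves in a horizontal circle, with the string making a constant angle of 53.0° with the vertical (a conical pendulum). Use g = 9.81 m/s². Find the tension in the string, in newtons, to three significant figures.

38.3 N

Vertically the bob has no acceleration, so T cosθ = mg.
T = mg/cosθ = 2.35 × 9.81 / cos 53.0° = 23.05/0.6018 = 38.31 N.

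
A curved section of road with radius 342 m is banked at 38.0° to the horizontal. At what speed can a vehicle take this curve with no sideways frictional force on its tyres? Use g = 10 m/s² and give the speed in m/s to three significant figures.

51.7 m/s

On a frictionless banked curve, N sinθ = mv²/r and N cosθ = mg, so tanθ = v²/(rg).
v = √(r g tanθ) = √(342 × 10.0 × tan 38.0°) = √(342 × 10.0 × 0.7813) = √2672 = 51.69 m/s.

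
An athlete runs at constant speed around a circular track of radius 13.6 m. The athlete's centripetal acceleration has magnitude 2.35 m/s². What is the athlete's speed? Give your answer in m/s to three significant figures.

5.65 m/s

a_c = v²/r ⇒ v = √(a_c · r) = √(2.35 × 13.6) = √31.96 = 5.653 m/s.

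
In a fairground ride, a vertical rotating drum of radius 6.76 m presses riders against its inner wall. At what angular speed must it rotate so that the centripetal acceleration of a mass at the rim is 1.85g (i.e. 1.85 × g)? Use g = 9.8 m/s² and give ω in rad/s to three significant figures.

1.64 rad/s

Centripetal acceleration a_c = ω²r. Setting ω²r = 1.85g:
ω = √(1.85g / r) = √(1.85 × 9.8 / 6.76) = √2.682 = 1.638 rad/s.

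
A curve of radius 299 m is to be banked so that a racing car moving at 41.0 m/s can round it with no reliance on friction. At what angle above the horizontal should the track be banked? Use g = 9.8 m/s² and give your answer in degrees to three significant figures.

29.8°

With no friction, the horizontal component of the normal force provides the centripetal force: N sinθ = mv²/r, while N cosθ = mg vertically.
Dividing: tanθ = v²/(r g) = (41.0)²/(299 × 9.8) = 1681/2930 = 0.5737.
θ = arctan(0.5737) = 29.84°.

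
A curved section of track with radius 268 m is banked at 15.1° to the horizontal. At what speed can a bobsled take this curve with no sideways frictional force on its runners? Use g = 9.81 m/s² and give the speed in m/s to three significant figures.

On a frictionless banked curve, N sinθ = mv²/r and N cosθ = mg, so tanθ = v²/(rg).
v = √(r g tanθ) = √(268 × 9.81 × tan 15.1°) = √(268 × 9.81 × 0.2698) = √709.4 = 26.63 m/s.

26.6 m/s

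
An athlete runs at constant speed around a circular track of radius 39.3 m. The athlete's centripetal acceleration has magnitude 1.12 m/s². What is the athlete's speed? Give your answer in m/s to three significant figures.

a_c = v²/r ⇒ v = √(a_c · r) = √(1.12 × 39.3) = √44.02 = 6.634 m/s.

6.63 m/s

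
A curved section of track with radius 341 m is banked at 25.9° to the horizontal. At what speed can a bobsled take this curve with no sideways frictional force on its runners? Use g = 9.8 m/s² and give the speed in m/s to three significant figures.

40.3 m/s

On a frictionless banked curve, N sinθ = mv²/r and N cosθ = mg, so tanθ = v²/(rg).
v = √(r g tanθ) = √(341 × 9.8 × tan 25.9°) = √(341 × 9.8 × 0.4856) = √1623 = 40.28 m/s.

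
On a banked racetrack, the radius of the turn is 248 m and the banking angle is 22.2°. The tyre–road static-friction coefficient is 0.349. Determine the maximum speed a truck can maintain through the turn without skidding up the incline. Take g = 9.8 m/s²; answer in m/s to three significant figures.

At the maximum speed, friction acts down the slope at its limiting value f = μN. Radially (horizontal, toward centre): N sinθ + μN cosθ = mv²/r. Vertically: N cosθ − μN sinθ = mg.
Dividing: v² = r g (sinθ + μcosθ)/(cosθ − μsinθ).
sinθ + μcosθ = 0.3778 + 0.349×0.9259 = 0.7010; cosθ − μsinθ = 0.9259 − 0.349×0.3778 = 0.7940.
v² = 248 × 9.8 × 0.7010/0.7940 = 2146 m²/s², so v = 46.32 m/s.

46.3 m/s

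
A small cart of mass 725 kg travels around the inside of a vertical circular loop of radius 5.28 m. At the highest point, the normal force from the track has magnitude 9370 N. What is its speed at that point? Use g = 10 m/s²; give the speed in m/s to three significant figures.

At the top, N + mg = mv²/r, so v = √(r(N/m + g)) = √(5.28 × (9370/725 + 10.0)) = √(5.28 × 22.92) = √121.0 = 11.00 m/s.

11.0 m/s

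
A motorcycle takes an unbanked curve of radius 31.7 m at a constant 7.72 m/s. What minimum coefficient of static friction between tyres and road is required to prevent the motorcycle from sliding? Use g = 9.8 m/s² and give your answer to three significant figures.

Friction provides the centripetal force: μ_s m g = m v²/r, so μ_s = v²/(g r) = (7.720)²/(9.8 × 31.7) = 59.60/310.7 = 0.1918.

0.192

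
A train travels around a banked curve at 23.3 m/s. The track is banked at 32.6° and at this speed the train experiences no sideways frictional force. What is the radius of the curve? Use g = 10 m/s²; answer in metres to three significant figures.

84.9 m

Frictionless banking: tanθ = v²/(rg), so r = v²/(g tanθ).
r = (23.3)²/(10.0 × tan 32.6°) = 542.9/(10.0 × 0.6395) = 542.9/6.395 = 84.89 m.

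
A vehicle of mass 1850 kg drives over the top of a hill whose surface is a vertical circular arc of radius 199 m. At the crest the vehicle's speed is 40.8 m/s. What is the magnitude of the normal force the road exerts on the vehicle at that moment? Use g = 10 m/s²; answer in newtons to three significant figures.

At the crest the centripetal acceleration points downward (toward the centre of the arc), so mg − N = mv²/r.
N = m(g − v²/r) = 1850 × (10.0 − (40.8)²/199) = 1850 × (10.0 − 8.365) = 1850 × 1.635 = 3025 N.

3020 N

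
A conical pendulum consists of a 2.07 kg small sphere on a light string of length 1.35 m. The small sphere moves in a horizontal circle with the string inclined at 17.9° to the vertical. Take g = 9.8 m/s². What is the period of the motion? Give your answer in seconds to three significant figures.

2.27 s

r = L sinθ = 0.4149 m. From T sinθ = mω²r and T cosθ = mg: tanθ = ω²r/g, so ω² = g tanθ / r = g/(L cosθ).
ω = √(g/(L cosθ)) = √(9.8/(1.35 × 0.9516)) = √7.629 = 2.762 rad/s.
Period = 2π/ω = 2.275 s.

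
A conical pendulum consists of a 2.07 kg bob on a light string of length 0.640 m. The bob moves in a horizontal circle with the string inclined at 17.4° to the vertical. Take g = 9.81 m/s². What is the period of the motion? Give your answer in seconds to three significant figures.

r = L sinθ = 0.1914 m. From T sinθ = mω²r and T cosθ = mg: tanθ = ω²r/g, so ω² = g tanθ / r = g/(L cosθ).
ω = √(g/(L cosθ)) = √(9.81/(0.640 × 0.9542)) = √16.06 = 4.008 rad/s.
Period = 2π/ω = 1.568 s.

1.57 s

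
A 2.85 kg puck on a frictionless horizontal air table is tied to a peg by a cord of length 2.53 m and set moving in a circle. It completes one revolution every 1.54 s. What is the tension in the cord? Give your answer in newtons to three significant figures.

v = 2πr/T = 2π × 2.53/1.54 = 10.32 m/s.
The tension is the only horizontal force, so it supplies the full centripetal force: T = m v²/r = 2.85 × (10.32)²/2.53 = 2.85 × 106.6/2.53 = 120.0 N.

120 N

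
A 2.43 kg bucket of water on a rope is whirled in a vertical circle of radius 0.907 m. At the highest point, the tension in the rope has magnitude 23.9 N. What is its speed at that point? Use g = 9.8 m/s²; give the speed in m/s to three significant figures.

4.22 m/s

At the top, T + mg = mv²/r, so v = √(r(T/m + g)) = √(0.907 × (23.9/2.43 + 9.8)) = √(0.907 × 19.64) = √17.81 = 4.220 m/s.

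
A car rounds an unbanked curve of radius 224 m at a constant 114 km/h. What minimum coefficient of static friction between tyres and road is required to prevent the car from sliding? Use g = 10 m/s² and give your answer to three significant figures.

v = 114/3.6 = 31.67 m/s.
Friction provides the centripetal force: μ_s m g = m v²/r, so μ_s = v²/(g r) = (31.67)²/(10.0 × 224) = 1003/2240 = 0.4477.

0.448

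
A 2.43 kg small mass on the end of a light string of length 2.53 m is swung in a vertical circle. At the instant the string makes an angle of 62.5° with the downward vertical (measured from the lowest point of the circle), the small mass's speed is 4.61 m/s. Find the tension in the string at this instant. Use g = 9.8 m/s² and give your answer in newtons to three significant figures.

31.4 N

Take the radial direction toward the centre of the circle as positive. The component of the weight along the string toward the centre is −mg cos φ (φ measured from the bottom), so Newton's second law along the string gives T − mg cos φ = m v²/r.
cos 62.5° = 0.4617, so T = m(v²/r + g cos φ) = 2.43 × ((4.61)²/2.53 + 9.8 × 0.4617) = 2.43 × (8.400 + (4.525)) = 2.43 × 12.93 = 31.41 N.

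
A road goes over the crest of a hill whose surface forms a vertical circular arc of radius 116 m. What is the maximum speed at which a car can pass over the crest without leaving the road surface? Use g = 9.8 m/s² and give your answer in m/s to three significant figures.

At the crest the centre of the circle is below the car, so the net downward (centripetal) force is mg − N = mv²/r.
The car leaves the road when N → 0, giving v_max = √(g r) = √(9.8 × 116) = 33.72 m/s.

33.7 m/s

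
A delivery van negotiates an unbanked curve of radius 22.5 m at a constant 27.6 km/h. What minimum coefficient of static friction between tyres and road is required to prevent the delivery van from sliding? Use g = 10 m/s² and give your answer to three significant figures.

v = 27.6/3.6 = 7.667 m/s.
Friction provides the centripetal force: μ_s m g = m v²/r, so μ_s = v²/(g r) = (7.667)²/(10.0 × 22.5) = 58.78/225.0 = 0.2612.

0.261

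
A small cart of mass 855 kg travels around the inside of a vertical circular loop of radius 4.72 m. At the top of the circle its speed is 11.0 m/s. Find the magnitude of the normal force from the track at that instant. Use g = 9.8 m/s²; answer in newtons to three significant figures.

At the top, both N and the weight mg point inward (toward the centre), so N + mg = mv²/r.
N = m(v²/r − g) = 855 × ((11.0)²/4.72 − 9.8) = 855 × (25.64 − 9.8) = 855 × 15.84 = 13540 N.

13500 N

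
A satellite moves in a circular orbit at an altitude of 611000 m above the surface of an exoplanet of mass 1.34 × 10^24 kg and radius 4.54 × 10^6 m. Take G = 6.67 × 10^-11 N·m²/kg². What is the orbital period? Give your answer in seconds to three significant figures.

7770 s

r = R + h = 4.54 × 10^6 + 611000 = 5.151 × 10^6 m. Gravity provides the centripetal force: G M m / r² = m v² / r ⇒ v = √(GM/r) = 4166 m/s.
T = 2πr/v = 2π × 5.151 × 10^6 / 4166 = 7770 s.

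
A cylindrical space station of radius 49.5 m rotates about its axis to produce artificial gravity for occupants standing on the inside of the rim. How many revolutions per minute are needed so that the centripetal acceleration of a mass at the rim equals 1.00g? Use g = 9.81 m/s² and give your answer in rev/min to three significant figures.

Require ω²r = 1.00g, so ω = √(1.00 × 9.81/49.5) = 0.4452 rad/s.
In rev/min: ω × 60/(2π) = 0.4452 × 60/(2π) = 4.251 rev/min.

4.25 rev/min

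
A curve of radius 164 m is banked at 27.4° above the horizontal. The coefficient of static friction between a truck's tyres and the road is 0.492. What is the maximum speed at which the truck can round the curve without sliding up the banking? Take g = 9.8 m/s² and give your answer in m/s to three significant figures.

46.7 m/s

At the maximum speed, friction acts down the slope at its limiting value f = μN. Radially (horizontal, toward centre): N sinθ + μN cosθ = mv²/r. Vertically: N cosθ − μN sinθ = mg.
Dividing: v² = r g (sinθ + μcosθ)/(cosθ − μsinθ).
sinθ + μcosθ = 0.4602 + 0.492×0.8878 = 0.8970; cosθ − μsinθ = 0.8878 − 0.492×0.4602 = 0.6614.
v² = 164 × 9.8 × 0.8970/0.6614 = 2180 m²/s², so v = 46.69 m/s.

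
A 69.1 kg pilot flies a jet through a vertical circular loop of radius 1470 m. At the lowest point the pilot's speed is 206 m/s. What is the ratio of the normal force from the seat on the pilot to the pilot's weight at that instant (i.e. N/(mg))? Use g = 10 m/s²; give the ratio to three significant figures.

At the bottom, N − mg = mv²/r, so N = m(v²/r + g) and N/(mg) = v²/(rg) + 1 = (206)²/(1470 × 10.0) + 1 = 2.887 + 1 = 3.887.

3.89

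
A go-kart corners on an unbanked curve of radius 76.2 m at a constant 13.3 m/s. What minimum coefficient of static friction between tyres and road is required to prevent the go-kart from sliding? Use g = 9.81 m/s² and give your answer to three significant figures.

Friction provides the centripetal force: μ_s m g = m v²/r, so μ_s = v²/(g r) = (13.30)²/(9.81 × 76.2) = 176.9/747.5 = 0.2366.

0.237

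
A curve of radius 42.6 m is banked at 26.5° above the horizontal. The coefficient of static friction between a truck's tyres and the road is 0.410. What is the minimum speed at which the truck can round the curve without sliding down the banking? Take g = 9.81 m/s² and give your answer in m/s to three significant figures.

At the minimum speed, friction acts up the slope at its limiting value f = μN. Radially (horizontal, toward centre): N sinθ − μN cosθ = mv²/r. Vertically: N cosθ + μN sinθ = mg.
Dividing: v² = r g (sinθ − μcosθ)/(cosθ + μsinθ).
sinθ − μcosθ = 0.4462 − 0.410×0.8949 = 0.07927; cosθ + μsinθ = 0.8949 + 0.410×0.4462 = 1.078.
v² = 42.6 × 9.81 × 0.07927/1.078 = 30.74 m²/s², so v = 5.544 m/s.

5.54 m/s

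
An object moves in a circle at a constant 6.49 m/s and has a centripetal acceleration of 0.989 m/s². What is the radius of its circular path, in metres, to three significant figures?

a_c = v²/r ⇒ r = v²/a_c = (6.49)²/0.989 = 42.12/0.989 = 42.59 m.

42.6 m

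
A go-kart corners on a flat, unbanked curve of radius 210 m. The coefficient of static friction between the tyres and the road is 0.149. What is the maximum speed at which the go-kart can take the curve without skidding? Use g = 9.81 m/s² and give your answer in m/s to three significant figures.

17.5 m/s

On a flat curve, static friction is the only horizontal force, so it must supply the full centripetal force: μ_s m g = m v²/r.
Mass cancels: v_max = √(μ_s g r) = √(0.149 × 9.81 × 210) = √307.0 = 17.52 m/s.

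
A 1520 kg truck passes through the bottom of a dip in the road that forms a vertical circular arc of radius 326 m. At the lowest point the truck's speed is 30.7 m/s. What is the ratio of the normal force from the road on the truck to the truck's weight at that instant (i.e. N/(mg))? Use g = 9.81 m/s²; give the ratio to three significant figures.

At the bottom, N − mg = mv²/r, so N = m(v²/r + g) and N/(mg) = v²/(rg) + 1 = (30.7)²/(326 × 9.81) + 1 = 0.2947 + 1 = 1.295.

1.29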